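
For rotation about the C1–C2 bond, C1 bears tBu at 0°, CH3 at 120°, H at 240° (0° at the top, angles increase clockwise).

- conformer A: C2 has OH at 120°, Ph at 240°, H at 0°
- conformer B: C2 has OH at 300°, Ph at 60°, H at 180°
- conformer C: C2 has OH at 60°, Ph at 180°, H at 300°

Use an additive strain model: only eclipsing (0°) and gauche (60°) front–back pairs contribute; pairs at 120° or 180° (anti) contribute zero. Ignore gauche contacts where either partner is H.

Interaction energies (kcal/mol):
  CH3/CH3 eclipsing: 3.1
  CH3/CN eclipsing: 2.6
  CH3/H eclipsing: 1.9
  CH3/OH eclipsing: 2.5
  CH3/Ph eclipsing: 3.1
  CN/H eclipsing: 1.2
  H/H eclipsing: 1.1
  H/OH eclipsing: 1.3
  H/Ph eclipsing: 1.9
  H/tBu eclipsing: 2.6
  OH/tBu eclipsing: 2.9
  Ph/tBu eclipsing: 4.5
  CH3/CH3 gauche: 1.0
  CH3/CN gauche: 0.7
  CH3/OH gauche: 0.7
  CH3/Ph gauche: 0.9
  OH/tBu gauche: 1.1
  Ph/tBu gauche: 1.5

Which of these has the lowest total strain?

A (eclipsed): tBu(0°)/H(0°) eclipsed 2.6; CH3(120°)/OH(120°) eclipsed 2.5; H(240°)/Ph(240°) eclipsed 1.9 → 7.0 kcal/mol.
B (staggered): tBu(0°)/OH(300°) gauche 1.1; tBu(0°)/Ph(60°) gauche 1.5; CH3(120°)/Ph(60°) gauche 0.9 → 3.5 kcal/mol.
C (staggered): tBu(0°)/OH(60°) gauche 1.1; CH3(120°)/OH(60°) gauche 0.7; CH3(120°)/Ph(180°) gauche 0.9 → 2.7 kcal/mol.
C has the lowest total (2.7 kcal/mol).

C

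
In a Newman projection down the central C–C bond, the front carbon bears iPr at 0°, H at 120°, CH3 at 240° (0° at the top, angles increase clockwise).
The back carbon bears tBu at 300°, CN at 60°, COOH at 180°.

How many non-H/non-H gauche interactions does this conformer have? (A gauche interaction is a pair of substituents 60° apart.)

4

Non-H gauche pairs: iPr(0°)/tBu(300°); iPr(0°)/CN(60°); CH3(240°)/tBu(300°); CH3(240°)/COOH(180°) — 4 interactions.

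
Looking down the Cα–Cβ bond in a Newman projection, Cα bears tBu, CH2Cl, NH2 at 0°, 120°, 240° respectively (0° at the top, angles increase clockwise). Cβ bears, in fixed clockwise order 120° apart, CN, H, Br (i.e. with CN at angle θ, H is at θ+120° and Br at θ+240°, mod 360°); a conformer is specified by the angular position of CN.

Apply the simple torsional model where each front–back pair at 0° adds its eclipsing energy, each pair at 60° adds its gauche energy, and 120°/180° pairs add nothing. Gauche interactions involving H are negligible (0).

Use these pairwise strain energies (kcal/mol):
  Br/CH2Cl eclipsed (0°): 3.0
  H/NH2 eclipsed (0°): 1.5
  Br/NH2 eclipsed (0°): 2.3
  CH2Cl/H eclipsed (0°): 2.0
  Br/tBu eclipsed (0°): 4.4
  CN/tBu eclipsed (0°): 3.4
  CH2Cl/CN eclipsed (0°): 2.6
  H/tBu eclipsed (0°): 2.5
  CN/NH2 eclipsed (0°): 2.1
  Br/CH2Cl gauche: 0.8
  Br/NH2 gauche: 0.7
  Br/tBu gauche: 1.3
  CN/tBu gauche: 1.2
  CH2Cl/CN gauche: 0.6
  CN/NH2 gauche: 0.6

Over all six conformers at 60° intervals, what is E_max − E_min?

CN at 0° (eclipsed): tBu–CN eclipsed, CH2Cl–H eclipsed, NH2–Br eclipsed; 3.4 + 2.0 + 2.3 = 7.7 kcal/mol.
CN at 60° (staggered): tBu–CN gauche, tBu–Br gauche, CH2Cl–CN gauche, NH2–Br gauche; 1.2 + 1.3 + 0.6 + 0.7 = 3.8 kcal/mol.
CN at 120° (eclipsed): tBu–Br eclipsed, CH2Cl–CN eclipsed, NH2–H eclipsed; 4.4 + 2.6 + 1.5 = 8.5 kcal/mol.
CN at 180° (staggered): tBu–Br gauche, CH2Cl–CN gauche, CH2Cl–Br gauche, NH2–CN gauche; 1.3 + 0.6 + 0.8 + 0.6 = 3.3 kcal/mol.
CN at 240° (eclipsed): tBu–H eclipsed, CH2Cl–Br eclipsed, NH2–CN eclipsed; 2.5 + 3.0 + 2.1 = 7.6 kcal/mol.
CN at 300° (staggered): tBu–CN gauche, CH2Cl–Br gauche, NH2–CN gauche, NH2–Br gauche; 1.2 + 0.8 + 0.6 + 0.7 = 3.3 kcal/mol.
Max at 120° (8.5 kcal/mol), min at 180° (3.3 kcal/mol); barrier = 5.2 kcal/mol.

5.2 kcal/mol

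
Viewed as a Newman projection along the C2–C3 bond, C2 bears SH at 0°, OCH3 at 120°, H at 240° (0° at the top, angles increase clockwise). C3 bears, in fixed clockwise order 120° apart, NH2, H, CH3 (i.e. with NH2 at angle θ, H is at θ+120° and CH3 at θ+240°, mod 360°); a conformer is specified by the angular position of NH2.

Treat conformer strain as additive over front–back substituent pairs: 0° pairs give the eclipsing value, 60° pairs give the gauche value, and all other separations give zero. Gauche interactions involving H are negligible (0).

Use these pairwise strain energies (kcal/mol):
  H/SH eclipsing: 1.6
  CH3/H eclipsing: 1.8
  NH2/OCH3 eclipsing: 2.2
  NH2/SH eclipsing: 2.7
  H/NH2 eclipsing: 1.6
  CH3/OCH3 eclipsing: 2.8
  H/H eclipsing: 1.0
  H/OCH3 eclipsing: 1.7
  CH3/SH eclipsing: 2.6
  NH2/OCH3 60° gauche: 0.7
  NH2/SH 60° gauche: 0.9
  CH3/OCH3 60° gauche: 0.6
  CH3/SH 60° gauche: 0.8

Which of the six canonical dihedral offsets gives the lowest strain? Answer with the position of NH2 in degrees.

NH2 at 0° (eclipsed): SH(0°)/NH2(0°) eclipsed 2.7; OCH3(120°)/H(120°) eclipsed 1.7; H(240°)/CH3(240°) eclipsed 1.8 → 6.2 kcal/mol.
NH2 at 60° (staggered): SH(0°)/NH2(60°) gauche 0.9; SH(0°)/CH3(300°) gauche 0.8; OCH3(120°)/NH2(60°) gauche 0.7 → 2.4 kcal/mol.
NH2 at 120° (eclipsed): SH(0°)/CH3(0°) eclipsed 2.6; OCH3(120°)/NH2(120°) eclipsed 2.2; H(240°)/H(240°) eclipsed 1.0 → 5.8 kcal/mol.
NH2 at 180° (staggered): SH(0°)/CH3(60°) gauche 0.8; OCH3(120°)/NH2(180°) gauche 0.7; OCH3(120°)/CH3(60°) gauche 0.6 → 2.1 kcal/mol.
NH2 at 240° (eclipsed): SH(0°)/H(0°) eclipsed 1.6; OCH3(120°)/CH3(120°) eclipsed 2.8; H(240°)/NH2(240°) eclipsed 1.6 → 6.0 kcal/mol.
NH2 at 300° (staggered): SH(0°)/NH2(300°) gauche 0.9; OCH3(120°)/CH3(180°) gauche 0.6 → 1.5 kcal/mol.
The minimum (1.5 kcal/mol) occurs with NH2 at 300°.

300°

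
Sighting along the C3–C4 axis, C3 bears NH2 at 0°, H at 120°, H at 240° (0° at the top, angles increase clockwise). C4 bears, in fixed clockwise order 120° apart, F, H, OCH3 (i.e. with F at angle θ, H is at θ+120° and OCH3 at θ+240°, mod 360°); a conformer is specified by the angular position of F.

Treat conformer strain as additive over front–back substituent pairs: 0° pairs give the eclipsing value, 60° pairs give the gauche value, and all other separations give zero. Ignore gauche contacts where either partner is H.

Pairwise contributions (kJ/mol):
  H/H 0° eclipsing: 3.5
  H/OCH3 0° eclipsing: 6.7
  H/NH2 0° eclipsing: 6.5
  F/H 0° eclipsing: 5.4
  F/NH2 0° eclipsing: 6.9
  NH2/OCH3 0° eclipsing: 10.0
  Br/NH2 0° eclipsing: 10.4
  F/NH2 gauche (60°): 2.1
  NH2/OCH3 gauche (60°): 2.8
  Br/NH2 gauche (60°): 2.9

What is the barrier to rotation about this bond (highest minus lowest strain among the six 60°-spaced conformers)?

F at 0° (eclipsed): NH2(0°)/F(0°) eclipsed 6.9; H(120°)/H(120°) eclipsed 3.5; H(240°)/OCH3(240°) eclipsed 6.7 → 17.1 kJ/mol.
F at 60° (staggered): NH2(0°)/F(60°) gauche 2.1; NH2(0°)/OCH3(300°) gauche 2.8 → 4.9 kJ/mol.
F at 120° (eclipsed): NH2(0°)/OCH3(0°) eclipsed 10.0; H(120°)/F(120°) eclipsed 5.4; H(240°)/H(240°) eclipsed 3.5 → 18.9 kJ/mol.
F at 180° (staggered): NH2(0°)/OCH3(60°) gauche 2.8 → 2.8 kJ/mol.
F at 240° (eclipsed): NH2(0°)/H(0°) eclipsed 6.5; H(120°)/OCH3(120°) eclipsed 6.7; H(240°)/F(240°) eclipsed 5.4 → 18.6 kJ/mol.
F at 300° (staggered): NH2(0°)/F(300°) gauche 2.1 → 2.1 kJ/mol.
Max at 120° (18.9 kJ/mol), min at 300° (2.1 kJ/mol); barrier = 16.8 kJ/mol.

16.8 kJ/mol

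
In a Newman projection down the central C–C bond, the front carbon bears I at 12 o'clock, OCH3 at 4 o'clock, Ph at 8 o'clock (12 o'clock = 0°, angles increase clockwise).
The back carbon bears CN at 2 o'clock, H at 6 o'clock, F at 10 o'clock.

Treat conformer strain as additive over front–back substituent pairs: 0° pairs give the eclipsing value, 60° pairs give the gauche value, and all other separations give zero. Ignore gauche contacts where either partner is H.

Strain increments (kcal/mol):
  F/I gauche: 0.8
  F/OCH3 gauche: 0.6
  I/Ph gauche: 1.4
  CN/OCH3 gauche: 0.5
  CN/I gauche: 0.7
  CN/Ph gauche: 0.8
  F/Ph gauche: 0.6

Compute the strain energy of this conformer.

2.6 kcal/mol

This conformer (staggered): I–CN gauche, I–F gauche, OCH3–CN gauche, Ph–F gauche; 0.7 + 0.8 + 0.5 + 0.6 = 2.6 kcal/mol.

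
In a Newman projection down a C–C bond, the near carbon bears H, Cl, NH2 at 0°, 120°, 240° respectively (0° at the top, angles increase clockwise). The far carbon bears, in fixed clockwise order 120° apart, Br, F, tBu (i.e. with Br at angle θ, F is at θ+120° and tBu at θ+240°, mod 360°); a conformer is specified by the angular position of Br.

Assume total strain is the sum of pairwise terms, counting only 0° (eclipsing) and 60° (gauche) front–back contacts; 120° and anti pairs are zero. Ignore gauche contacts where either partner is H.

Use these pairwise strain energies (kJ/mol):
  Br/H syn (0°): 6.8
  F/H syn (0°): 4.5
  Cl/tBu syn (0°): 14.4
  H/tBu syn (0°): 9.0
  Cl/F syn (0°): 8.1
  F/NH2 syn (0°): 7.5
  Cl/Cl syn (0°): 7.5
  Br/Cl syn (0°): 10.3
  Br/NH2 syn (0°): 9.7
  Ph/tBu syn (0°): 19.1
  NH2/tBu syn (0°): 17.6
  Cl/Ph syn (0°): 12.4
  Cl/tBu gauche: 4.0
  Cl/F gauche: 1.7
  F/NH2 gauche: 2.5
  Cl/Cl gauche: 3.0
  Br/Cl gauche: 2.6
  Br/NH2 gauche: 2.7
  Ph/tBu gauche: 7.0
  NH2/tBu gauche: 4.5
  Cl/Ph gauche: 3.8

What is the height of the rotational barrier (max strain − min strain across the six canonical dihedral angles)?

21.2 kJ/mol

Br at 0° (eclipsed): H–Br eclipsed, Cl–F eclipsed, NH2–tBu eclipsed; 6.8 + 8.1 + 17.6 = 32.5 kJ/mol.
Br at 60° (staggered): Cl–Br gauche, Cl–F gauche, NH2–F gauche, NH2–tBu gauche; 2.6 + 1.7 + 2.5 + 4.5 = 11.3 kJ/mol.
Br at 120° (eclipsed): H–tBu eclipsed, Cl–Br eclipsed, NH2–F eclipsed; 9.0 + 10.3 + 7.5 = 26.8 kJ/mol.
Br at 180° (staggered): Cl–Br gauche, Cl–tBu gauche, NH2–Br gauche, NH2–F gauche; 2.6 + 4.0 + 2.7 + 2.5 = 11.8 kJ/mol.
Br at 240° (eclipsed): H–F eclipsed, Cl–tBu eclipsed, NH2–Br eclipsed; 4.5 + 14.4 + 9.7 = 28.6 kJ/mol.
Br at 300° (staggered): Cl–F gauche, Cl–tBu gauche, NH2–Br gauche, NH2–tBu gauche; 1.7 + 4.0 + 2.7 + 4.5 = 12.9 kJ/mol.
Max at 0° (32.5 kJ/mol), min at 60° (11.3 kJ/mol); barrier = 21.2 kJ/mol.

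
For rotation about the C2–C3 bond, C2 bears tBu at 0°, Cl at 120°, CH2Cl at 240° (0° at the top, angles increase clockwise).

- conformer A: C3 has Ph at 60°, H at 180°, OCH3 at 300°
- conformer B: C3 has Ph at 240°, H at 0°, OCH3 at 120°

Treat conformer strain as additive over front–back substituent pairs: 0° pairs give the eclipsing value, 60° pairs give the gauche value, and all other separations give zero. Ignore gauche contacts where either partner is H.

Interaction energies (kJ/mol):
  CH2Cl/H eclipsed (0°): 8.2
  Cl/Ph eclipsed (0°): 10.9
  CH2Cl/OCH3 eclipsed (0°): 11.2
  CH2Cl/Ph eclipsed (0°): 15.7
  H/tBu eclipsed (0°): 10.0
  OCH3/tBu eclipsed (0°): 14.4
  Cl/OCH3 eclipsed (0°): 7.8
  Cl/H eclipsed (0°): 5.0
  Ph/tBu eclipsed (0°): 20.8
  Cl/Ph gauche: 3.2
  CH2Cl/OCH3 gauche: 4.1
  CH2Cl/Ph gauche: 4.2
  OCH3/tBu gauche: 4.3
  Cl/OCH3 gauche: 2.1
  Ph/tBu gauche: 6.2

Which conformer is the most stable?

A

A (staggered): tBu(0°)/Ph(60°) gauche 6.2; tBu(0°)/OCH3(300°) gauche 4.3; Cl(120°)/Ph(60°) gauche 3.2; CH2Cl(240°)/OCH3(300°) gauche 4.1 → 17.8 kJ/mol.
B (eclipsed): tBu(0°)/H(0°) eclipsed 10.0; Cl(120°)/OCH3(120°) eclipsed 7.8; CH2Cl(240°)/Ph(240°) eclipsed 15.7 → 33.5 kJ/mol.
A has the lowest total (17.8 kJ/mol).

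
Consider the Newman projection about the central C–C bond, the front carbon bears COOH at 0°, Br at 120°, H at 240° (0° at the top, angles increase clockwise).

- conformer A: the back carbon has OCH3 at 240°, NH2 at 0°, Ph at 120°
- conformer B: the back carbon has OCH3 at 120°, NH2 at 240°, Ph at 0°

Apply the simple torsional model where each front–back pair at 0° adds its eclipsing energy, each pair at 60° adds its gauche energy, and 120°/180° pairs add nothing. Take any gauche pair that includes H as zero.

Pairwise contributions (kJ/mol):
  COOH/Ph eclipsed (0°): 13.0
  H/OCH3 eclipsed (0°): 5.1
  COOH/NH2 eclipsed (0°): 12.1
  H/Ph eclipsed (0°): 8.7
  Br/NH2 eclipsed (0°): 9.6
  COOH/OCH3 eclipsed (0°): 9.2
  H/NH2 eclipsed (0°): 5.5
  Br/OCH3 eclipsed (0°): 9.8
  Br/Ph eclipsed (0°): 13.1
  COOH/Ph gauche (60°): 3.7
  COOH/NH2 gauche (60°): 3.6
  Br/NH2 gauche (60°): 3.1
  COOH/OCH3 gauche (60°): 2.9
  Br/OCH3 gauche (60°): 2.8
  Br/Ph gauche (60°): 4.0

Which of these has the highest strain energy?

A

A (eclipsed): COOH(0°)/NH2(0°) eclipsed 12.1; Br(120°)/Ph(120°) eclipsed 13.1; H(240°)/OCH3(240°) eclipsed 5.1 → 30.3 kJ/mol.
B (eclipsed): COOH(0°)/Ph(0°) eclipsed 13.0; Br(120°)/OCH3(120°) eclipsed 9.8; H(240°)/NH2(240°) eclipsed 5.5 → 28.3 kJ/mol.
A has the highest total (30.3 kJ/mol).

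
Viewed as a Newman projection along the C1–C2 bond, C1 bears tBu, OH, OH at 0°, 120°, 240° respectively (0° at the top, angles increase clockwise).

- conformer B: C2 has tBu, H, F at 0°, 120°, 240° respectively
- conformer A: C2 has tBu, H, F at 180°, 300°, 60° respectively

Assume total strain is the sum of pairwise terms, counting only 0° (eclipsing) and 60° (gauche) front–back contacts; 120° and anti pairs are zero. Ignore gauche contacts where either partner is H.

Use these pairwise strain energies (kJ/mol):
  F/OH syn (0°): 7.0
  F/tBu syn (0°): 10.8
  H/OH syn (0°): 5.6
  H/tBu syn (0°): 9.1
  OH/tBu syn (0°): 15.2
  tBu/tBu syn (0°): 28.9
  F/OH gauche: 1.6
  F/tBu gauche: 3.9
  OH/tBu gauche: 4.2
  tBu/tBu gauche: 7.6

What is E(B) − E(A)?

+27.6 kJ/mol

B (eclipsed): tBu–tBu eclipsed, OH–H eclipsed, OH–F eclipsed; 28.9 + 5.6 + 7.0 = 41.5 kJ/mol.
A (staggered): tBu–F gauche, OH–tBu gauche, OH–F gauche, OH–tBu gauche; 3.9 + 4.2 + 1.6 + 4.2 = 13.9 kJ/mol.
E(B) − E(A) = 41.5 − 13.9 = +27.6 kJ/mol.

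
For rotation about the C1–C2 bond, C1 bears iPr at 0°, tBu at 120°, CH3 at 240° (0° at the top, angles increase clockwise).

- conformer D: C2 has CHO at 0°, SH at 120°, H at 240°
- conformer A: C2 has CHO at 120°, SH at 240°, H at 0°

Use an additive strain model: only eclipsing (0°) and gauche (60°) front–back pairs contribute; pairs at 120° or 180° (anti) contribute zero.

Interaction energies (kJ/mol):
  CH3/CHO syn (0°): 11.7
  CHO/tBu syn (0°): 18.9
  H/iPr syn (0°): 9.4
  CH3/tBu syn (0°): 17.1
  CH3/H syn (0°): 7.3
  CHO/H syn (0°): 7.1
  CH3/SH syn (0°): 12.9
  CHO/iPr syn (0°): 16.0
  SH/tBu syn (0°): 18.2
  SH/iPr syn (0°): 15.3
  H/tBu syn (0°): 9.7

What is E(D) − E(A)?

D (eclipsed): iPr(0°)/CHO(0°) eclipsed 16.0; tBu(120°)/SH(120°) eclipsed 18.2; CH3(240°)/H(240°) eclipsed 7.3 → 41.5 kJ/mol.
A (eclipsed): iPr(0°)/H(0°) eclipsed 9.4; tBu(120°)/CHO(120°) eclipsed 18.9; CH3(240°)/SH(240°) eclipsed 12.9 → 41.2 kJ/mol.
E(D) − E(A) = 41.5 − 41.2 = +0.3 kJ/mol.

+0.3 kJ/mol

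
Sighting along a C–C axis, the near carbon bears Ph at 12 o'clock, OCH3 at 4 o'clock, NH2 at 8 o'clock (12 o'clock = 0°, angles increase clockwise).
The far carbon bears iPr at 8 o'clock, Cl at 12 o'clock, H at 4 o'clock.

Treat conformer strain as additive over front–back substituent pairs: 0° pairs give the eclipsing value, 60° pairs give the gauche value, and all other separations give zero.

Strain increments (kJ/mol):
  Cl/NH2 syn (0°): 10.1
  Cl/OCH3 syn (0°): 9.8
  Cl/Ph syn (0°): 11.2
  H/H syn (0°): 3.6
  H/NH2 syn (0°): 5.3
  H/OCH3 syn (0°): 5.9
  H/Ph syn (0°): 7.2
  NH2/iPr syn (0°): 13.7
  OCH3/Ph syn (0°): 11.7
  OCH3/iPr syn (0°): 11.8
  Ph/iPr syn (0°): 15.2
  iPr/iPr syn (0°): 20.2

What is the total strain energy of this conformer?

This conformer is eclipsed. Ph at 0° is eclipsed with Cl at 0° (11.2); OCH3 at 120° is eclipsed with H at 120° (5.9); NH2 at 240° is eclipsed with iPr at 240° (13.7). Total 30.8 kJ/mol.

30.8 kJ/mol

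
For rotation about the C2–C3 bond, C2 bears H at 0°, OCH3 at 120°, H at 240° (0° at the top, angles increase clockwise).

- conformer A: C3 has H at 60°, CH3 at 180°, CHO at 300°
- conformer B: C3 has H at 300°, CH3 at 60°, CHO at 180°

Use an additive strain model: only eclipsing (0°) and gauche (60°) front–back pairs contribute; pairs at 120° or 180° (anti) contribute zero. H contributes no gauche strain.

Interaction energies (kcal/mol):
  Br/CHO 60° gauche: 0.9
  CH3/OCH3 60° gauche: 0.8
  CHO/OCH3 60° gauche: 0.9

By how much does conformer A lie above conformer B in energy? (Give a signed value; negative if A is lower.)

A (staggered): OCH3(120°)/CH3(180°) gauche 0.8 → 0.8 kcal/mol.
B (staggered): OCH3(120°)/CH3(60°) gauche 0.8; OCH3(120°)/CHO(180°) gauche 0.9 → 1.7 kcal/mol.
E(A) − E(B) = 0.8 − 1.7 = -0.9 kcal/mol.

-0.9 kcal/mol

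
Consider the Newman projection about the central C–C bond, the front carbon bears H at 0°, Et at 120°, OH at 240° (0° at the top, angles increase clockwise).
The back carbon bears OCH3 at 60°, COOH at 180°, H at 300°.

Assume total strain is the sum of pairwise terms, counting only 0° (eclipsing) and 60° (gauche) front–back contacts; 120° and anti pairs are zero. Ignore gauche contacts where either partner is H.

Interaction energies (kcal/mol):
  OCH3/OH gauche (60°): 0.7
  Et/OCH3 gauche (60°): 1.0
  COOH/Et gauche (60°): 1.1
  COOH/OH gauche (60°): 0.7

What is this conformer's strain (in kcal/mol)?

2.8 kcal/mol

This conformer is staggered. Et at 120° is gauche with OCH3 at 60° (1.0); Et at 120° is gauche with COOH at 180° (1.1); OH at 240° is gauche with COOH at 180° (0.7). Total 2.8 kcal/mol.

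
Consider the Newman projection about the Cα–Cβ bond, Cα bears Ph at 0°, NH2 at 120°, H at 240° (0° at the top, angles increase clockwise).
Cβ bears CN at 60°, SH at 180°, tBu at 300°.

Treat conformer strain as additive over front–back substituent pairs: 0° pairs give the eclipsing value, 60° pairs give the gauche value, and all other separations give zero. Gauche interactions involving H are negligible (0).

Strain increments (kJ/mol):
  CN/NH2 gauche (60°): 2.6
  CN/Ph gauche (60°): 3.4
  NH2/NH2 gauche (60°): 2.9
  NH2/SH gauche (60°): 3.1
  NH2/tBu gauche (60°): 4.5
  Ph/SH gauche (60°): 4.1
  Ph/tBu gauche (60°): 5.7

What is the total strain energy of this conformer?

14.8 kJ/mol

This conformer (staggered): Ph–CN gauche, Ph–tBu gauche, NH2–CN gauche, NH2–SH gauche; 3.4 + 5.7 + 2.6 + 3.1 = 14.8 kJ/mol.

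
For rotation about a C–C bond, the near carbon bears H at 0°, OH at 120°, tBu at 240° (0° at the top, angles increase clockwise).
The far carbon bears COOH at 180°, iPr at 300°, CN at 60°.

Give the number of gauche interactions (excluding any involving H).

4

Non-H gauche pairs: OH(120°)/COOH(180°); OH(120°)/CN(60°); tBu(240°)/COOH(180°); tBu(240°)/iPr(300°) — 4 interactions.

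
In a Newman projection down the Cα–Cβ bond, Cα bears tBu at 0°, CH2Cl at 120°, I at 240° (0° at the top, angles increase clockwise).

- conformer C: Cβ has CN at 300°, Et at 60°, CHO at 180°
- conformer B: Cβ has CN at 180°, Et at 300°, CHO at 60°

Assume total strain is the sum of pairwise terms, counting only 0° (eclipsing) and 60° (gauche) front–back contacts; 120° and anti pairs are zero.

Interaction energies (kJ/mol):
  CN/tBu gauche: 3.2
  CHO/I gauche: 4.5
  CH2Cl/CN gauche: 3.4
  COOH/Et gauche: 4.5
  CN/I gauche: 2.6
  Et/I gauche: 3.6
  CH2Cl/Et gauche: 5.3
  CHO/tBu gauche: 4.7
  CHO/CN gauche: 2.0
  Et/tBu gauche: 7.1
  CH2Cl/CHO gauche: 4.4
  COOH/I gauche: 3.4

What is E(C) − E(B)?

+1.3 kJ/mol

C (staggered): tBu(0°)/CN(300°) gauche 3.2; tBu(0°)/Et(60°) gauche 7.1; CH2Cl(120°)/Et(60°) gauche 5.3; CH2Cl(120°)/CHO(180°) gauche 4.4; I(240°)/CN(300°) gauche 2.6; I(240°)/CHO(180°) gauche 4.5 → 27.1 kJ/mol.
B (staggered): tBu(0°)/Et(300°) gauche 7.1; tBu(0°)/CHO(60°) gauche 4.7; CH2Cl(120°)/CN(180°) gauche 3.4; CH2Cl(120°)/CHO(60°) gauche 4.4; I(240°)/CN(180°) gauche 2.6; I(240°)/Et(300°) gauche 3.6 → 25.8 kJ/mol.
E(C) − E(B) = 27.1 − 25.8 = +1.3 kJ/mol.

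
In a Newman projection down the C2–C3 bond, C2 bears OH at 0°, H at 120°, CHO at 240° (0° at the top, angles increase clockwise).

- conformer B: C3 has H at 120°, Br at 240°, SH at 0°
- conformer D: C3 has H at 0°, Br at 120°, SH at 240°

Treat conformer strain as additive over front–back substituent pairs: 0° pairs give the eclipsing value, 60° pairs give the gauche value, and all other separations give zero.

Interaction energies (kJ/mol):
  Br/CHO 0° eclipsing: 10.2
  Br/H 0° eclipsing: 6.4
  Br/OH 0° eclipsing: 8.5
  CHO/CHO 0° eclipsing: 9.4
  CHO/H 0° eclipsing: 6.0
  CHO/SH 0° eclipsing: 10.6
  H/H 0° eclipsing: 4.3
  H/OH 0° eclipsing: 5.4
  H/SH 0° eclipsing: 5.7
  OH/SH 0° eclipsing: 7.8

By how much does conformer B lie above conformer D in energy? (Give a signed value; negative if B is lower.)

B (eclipsed): OH(0°)/SH(0°) eclipsed 7.8; H(120°)/H(120°) eclipsed 4.3; CHO(240°)/Br(240°) eclipsed 10.2 → 22.3 kJ/mol.
D (eclipsed): OH(0°)/H(0°) eclipsed 5.4; H(120°)/Br(120°) eclipsed 6.4; CHO(240°)/SH(240°) eclipsed 10.6 → 22.4 kJ/mol.
E(B) − E(D) = 22.3 − 22.4 = -0.1 kJ/mol.

-0.1 kJ/mol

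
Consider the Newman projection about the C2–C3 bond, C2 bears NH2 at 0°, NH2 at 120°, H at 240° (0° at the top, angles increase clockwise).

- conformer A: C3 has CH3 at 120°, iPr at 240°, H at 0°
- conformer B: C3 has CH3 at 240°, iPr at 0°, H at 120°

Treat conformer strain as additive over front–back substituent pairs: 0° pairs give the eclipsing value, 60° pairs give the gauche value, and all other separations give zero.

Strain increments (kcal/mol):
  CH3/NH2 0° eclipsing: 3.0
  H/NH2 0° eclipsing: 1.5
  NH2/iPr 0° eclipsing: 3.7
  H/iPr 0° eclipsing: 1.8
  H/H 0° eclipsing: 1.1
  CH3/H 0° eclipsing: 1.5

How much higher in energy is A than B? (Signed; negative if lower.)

A (eclipsed): NH2–H eclipsed, NH2–CH3 eclipsed, H–iPr eclipsed; 1.5 + 3.0 + 1.8 = 6.3 kcal/mol.
B (eclipsed): NH2–iPr eclipsed, NH2–H eclipsed, H–CH3 eclipsed; 3.7 + 1.5 + 1.5 = 6.7 kcal/mol.
E(A) − E(B) = 6.3 − 6.7 = -0.4 kcal/mol.

-0.4 kcal/mol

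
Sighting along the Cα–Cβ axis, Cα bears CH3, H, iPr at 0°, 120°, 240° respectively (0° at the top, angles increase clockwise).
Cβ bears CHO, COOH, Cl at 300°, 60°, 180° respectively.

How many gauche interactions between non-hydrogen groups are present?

Non-H gauche pairs: CH3(0°)/CHO(300°); CH3(0°)/COOH(60°); iPr(240°)/CHO(300°); iPr(240°)/Cl(180°) — 4 interactions.

4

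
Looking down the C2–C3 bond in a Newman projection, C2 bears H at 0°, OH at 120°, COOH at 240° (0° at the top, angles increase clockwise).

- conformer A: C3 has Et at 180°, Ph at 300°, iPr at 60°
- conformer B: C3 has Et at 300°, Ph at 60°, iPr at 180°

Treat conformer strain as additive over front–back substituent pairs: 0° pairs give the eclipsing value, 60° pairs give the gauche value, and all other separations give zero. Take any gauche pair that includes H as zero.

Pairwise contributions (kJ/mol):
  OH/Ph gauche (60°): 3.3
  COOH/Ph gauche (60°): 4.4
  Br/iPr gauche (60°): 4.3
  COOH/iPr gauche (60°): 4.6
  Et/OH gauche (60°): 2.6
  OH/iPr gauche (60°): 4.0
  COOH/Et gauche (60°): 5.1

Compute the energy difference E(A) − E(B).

-0.9 kJ/mol

A (staggered): OH–Et gauche, OH–iPr gauche, COOH–Et gauche, COOH–Ph gauche; 2.6 + 4.0 + 5.1 + 4.4 = 16.1 kJ/mol.
B (staggered): OH–Ph gauche, OH–iPr gauche, COOH–Et gauche, COOH–iPr gauche; 3.3 + 4.0 + 5.1 + 4.6 = 17.0 kJ/mol.
E(A) − E(B) = 16.1 − 17.0 = -0.9 kJ/mol.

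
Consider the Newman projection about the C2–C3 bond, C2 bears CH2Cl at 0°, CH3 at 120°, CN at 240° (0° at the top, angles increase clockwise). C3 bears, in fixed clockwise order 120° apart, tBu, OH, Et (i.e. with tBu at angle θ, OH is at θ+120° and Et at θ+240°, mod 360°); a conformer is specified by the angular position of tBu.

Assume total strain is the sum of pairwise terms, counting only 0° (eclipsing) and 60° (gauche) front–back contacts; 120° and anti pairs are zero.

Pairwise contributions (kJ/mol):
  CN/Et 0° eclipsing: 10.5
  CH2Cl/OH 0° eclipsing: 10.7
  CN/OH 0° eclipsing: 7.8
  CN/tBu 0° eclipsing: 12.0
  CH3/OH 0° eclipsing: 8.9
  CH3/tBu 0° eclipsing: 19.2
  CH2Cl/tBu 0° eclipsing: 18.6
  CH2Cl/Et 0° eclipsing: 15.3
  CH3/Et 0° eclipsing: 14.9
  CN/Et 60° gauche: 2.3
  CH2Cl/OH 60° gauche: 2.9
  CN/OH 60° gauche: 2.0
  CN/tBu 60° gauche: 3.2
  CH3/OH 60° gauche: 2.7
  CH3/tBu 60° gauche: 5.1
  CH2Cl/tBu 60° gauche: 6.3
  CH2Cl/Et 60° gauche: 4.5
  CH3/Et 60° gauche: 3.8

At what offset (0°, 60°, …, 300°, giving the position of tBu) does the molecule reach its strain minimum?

tBu at 0° (eclipsed): CH2Cl(0°)/tBu(0°) eclipsed 18.6; CH3(120°)/OH(120°) eclipsed 8.9; CN(240°)/Et(240°) eclipsed 10.5 → 38.0 kJ/mol.
tBu at 60° (staggered): CH2Cl(0°)/tBu(60°) gauche 6.3; CH2Cl(0°)/Et(300°) gauche 4.5; CH3(120°)/tBu(60°) gauche 5.1; CH3(120°)/OH(180°) gauche 2.7; CN(240°)/OH(180°) gauche 2.0; CN(240°)/Et(300°) gauche 2.3 → 22.9 kJ/mol.
tBu at 120° (eclipsed): CH2Cl(0°)/Et(0°) eclipsed 15.3; CH3(120°)/tBu(120°) eclipsed 19.2; CN(240°)/OH(240°) eclipsed 7.8 → 42.3 kJ/mol.
tBu at 180° (staggered): CH2Cl(0°)/OH(300°) gauche 2.9; CH2Cl(0°)/Et(60°) gauche 4.5; CH3(120°)/tBu(180°) gauche 5.1; CH3(120°)/Et(60°) gauche 3.8; CN(240°)/tBu(180°) gauche 3.2; CN(240°)/OH(300°) gauche 2.0 → 21.5 kJ/mol.
tBu at 240° (eclipsed): CH2Cl(0°)/OH(0°) eclipsed 10.7; CH3(120°)/Et(120°) eclipsed 14.9; CN(240°)/tBu(240°) eclipsed 12.0 → 37.6 kJ/mol.
tBu at 300° (staggered): CH2Cl(0°)/tBu(300°) gauche 6.3; CH2Cl(0°)/OH(60°) gauche 2.9; CH3(120°)/OH(60°) gauche 2.7; CH3(120°)/Et(180°) gauche 3.8; CN(240°)/tBu(300°) gauche 3.2; CN(240°)/Et(180°) gauche 2.3 → 21.2 kJ/mol.
The minimum (21.2 kJ/mol) occurs with tBu at 300°.

300°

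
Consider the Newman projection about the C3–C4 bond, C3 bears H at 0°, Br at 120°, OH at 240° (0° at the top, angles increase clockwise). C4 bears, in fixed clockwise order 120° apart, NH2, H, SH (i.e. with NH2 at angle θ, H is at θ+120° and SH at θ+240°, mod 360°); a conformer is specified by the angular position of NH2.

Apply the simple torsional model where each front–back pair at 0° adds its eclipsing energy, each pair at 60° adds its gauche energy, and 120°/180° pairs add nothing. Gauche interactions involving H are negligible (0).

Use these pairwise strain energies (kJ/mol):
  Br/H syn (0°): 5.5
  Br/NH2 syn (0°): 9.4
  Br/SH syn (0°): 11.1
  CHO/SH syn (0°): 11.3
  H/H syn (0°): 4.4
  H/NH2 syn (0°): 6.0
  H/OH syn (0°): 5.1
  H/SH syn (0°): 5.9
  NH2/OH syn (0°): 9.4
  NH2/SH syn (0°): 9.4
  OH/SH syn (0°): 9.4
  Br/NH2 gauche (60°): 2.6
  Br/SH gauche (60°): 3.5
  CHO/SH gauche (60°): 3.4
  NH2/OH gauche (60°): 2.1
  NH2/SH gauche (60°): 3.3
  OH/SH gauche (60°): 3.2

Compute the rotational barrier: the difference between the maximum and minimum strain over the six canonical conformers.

19.1 kJ/mol

NH2 at 0° is eclipsed. H at 0° is eclipsed with NH2 at 0° (6.0); Br at 120° is eclipsed with H at 120° (5.5); OH at 240° is eclipsed with SH at 240° (9.4). Total 20.9 kJ/mol.
NH2 at 60° is staggered. Br at 120° is gauche with NH2 at 60° (2.6); OH at 240° is gauche with SH at 300° (3.2). Total 5.8 kJ/mol.
NH2 at 120° is eclipsed. H at 0° is eclipsed with SH at 0° (5.9); Br at 120° is eclipsed with NH2 at 120° (9.4); OH at 240° is eclipsed with H at 240° (5.1). Total 20.4 kJ/mol.
NH2 at 180° is staggered. Br at 120° is gauche with NH2 at 180° (2.6); Br at 120° is gauche with SH at 60° (3.5); OH at 240° is gauche with NH2 at 180° (2.1). Total 8.2 kJ/mol.
NH2 at 240° is eclipsed. H at 0° is eclipsed with H at 0° (4.4); Br at 120° is eclipsed with SH at 120° (11.1); OH at 240° is eclipsed with NH2 at 240° (9.4). Total 24.9 kJ/mol.
NH2 at 300° is staggered. Br at 120° is gauche with SH at 180° (3.5); OH at 240° is gauche with NH2 at 300° (2.1); OH at 240° is gauche with SH at 180° (3.2). Total 8.8 kJ/mol.
Max at 240° (24.9 kJ/mol), min at 60° (5.8 kJ/mol); barrier = 19.1 kJ/mol.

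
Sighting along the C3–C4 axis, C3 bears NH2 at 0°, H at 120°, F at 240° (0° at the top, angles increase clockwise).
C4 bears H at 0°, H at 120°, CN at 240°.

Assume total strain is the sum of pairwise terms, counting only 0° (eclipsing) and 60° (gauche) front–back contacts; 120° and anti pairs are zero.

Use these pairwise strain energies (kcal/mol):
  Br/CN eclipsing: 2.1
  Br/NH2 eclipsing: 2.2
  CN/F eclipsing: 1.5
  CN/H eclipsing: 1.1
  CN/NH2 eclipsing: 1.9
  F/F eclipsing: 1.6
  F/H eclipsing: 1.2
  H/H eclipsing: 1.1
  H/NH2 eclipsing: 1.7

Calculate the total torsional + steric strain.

This conformer (eclipsed): NH2–H eclipsed, H–H eclipsed, F–CN eclipsed; 1.7 + 1.1 + 1.5 = 4.3 kcal/mol.

4.3 kcal/mol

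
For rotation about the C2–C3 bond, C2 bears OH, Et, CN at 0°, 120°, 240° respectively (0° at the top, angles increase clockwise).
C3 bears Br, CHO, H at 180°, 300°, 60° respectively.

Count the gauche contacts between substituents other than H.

Non-H gauche pairs: OH(0°)/CHO(300°); Et(120°)/Br(180°); CN(240°)/Br(180°); CN(240°)/CHO(300°) — 4 interactions.

4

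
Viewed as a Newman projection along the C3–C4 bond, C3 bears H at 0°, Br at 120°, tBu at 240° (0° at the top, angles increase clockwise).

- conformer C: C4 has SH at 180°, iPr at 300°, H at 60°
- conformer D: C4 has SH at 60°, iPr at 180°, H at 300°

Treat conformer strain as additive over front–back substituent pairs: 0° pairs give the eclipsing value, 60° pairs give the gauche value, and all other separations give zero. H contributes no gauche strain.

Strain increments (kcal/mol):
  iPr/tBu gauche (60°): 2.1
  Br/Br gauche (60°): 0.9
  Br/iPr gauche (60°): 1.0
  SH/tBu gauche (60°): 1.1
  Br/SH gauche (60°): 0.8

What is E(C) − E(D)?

+0.1 kcal/mol

C is staggered. Br at 120° is gauche with SH at 180° (0.8); tBu at 240° is gauche with SH at 180° (1.1); tBu at 240° is gauche with iPr at 300° (2.1). Total 4.0 kcal/mol.
D is staggered. Br at 120° is gauche with SH at 60° (0.8); Br at 120° is gauche with iPr at 180° (1.0); tBu at 240° is gauche with iPr at 180° (2.1). Total 3.9 kcal/mol.
E(C) − E(D) = 4.0 − 3.9 = +0.1 kcal/mol.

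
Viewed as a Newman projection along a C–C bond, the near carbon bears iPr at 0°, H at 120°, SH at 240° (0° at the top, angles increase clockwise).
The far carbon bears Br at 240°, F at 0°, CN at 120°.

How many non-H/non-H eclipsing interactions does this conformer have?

2

Non-H eclipsing pairs: iPr(0°)/F(0°); SH(240°)/Br(240°) — 2 interactions.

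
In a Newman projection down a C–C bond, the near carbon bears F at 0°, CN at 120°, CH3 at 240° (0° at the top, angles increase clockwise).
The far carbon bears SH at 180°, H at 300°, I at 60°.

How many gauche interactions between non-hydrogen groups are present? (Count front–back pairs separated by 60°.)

Non-H gauche pairs: F(0°)/I(60°); CN(120°)/SH(180°); CN(120°)/I(60°); CH3(240°)/SH(180°) — 4 interactions.

4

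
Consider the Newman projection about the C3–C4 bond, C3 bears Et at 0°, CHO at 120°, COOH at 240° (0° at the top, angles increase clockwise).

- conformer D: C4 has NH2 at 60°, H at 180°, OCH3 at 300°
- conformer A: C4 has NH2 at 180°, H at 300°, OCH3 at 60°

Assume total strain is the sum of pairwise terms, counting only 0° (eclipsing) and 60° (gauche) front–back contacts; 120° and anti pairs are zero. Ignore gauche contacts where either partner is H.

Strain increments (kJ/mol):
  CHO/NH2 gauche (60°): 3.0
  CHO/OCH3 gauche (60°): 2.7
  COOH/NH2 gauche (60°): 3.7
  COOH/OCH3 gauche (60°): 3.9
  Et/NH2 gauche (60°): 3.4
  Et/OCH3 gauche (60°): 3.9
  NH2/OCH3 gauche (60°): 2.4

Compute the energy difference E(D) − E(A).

D (staggered): Et(0°)/NH2(60°) gauche 3.4; Et(0°)/OCH3(300°) gauche 3.9; CHO(120°)/NH2(60°) gauche 3.0; COOH(240°)/OCH3(300°) gauche 3.9 → 14.2 kJ/mol.
A (staggered): Et(0°)/OCH3(60°) gauche 3.9; CHO(120°)/NH2(180°) gauche 3.0; CHO(120°)/OCH3(60°) gauche 2.7; COOH(240°)/NH2(180°) gauche 3.7 → 13.3 kJ/mol.
E(D) − E(A) = 14.2 − 13.3 = +0.9 kJ/mol.

+0.9 kJ/mol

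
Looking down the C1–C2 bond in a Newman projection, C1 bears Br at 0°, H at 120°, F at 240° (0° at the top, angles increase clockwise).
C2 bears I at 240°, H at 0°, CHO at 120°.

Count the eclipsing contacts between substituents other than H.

Non-H eclipsing pairs: F(240°)/I(240°) — 1 interaction.

1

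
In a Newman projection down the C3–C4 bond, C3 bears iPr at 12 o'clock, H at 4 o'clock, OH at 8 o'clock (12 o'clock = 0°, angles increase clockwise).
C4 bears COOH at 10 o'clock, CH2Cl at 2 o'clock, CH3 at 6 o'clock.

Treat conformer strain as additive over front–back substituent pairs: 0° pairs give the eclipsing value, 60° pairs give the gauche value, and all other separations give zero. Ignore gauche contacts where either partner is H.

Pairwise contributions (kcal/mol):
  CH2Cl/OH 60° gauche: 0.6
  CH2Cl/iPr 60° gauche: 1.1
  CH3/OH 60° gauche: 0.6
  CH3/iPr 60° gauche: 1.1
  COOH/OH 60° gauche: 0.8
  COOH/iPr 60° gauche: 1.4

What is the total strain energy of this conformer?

3.9 kcal/mol

This conformer (staggered): iPr(0°)/COOH(300°) gauche 1.4; iPr(0°)/CH2Cl(60°) gauche 1.1; OH(240°)/COOH(300°) gauche 0.8; OH(240°)/CH3(180°) gauche 0.6 → 3.9 kcal/mol.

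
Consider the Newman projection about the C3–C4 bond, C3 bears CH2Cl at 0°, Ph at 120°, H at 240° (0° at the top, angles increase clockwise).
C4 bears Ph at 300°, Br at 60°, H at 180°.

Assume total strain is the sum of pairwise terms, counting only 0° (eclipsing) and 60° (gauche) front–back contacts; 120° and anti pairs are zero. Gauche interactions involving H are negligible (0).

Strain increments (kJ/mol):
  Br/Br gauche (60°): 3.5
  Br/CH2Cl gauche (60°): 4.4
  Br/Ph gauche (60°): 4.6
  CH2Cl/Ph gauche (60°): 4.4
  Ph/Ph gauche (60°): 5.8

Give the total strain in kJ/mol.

This conformer (staggered): CH2Cl–Ph gauche, CH2Cl–Br gauche, Ph–Br gauche; 4.4 + 4.4 + 4.6 = 13.4 kJ/mol.

13.4 kJ/mol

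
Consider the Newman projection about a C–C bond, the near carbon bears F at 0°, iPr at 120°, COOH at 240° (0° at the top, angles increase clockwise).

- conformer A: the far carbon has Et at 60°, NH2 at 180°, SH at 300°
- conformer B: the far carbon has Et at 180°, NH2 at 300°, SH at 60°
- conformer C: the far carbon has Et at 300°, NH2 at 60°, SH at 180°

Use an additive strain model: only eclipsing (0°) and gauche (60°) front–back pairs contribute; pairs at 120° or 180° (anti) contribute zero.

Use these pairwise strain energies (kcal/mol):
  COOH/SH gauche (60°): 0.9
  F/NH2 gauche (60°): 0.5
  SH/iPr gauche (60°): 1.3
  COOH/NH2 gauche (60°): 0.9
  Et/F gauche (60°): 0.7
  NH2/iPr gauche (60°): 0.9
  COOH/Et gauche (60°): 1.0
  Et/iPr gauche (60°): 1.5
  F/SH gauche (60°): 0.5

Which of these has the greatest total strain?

A (staggered): F–Et gauche, F–SH gauche, iPr–Et gauche, iPr–NH2 gauche, COOH–NH2 gauche, COOH–SH gauche; 0.7 + 0.5 + 1.5 + 0.9 + 0.9 + 0.9 = 5.4 kcal/mol.
B (staggered): F–NH2 gauche, F–SH gauche, iPr–Et gauche, iPr–SH gauche, COOH–Et gauche, COOH–NH2 gauche; 0.5 + 0.5 + 1.5 + 1.3 + 1.0 + 0.9 = 5.7 kcal/mol.
C (staggered): F–Et gauche, F–NH2 gauche, iPr–NH2 gauche, iPr–SH gauche, COOH–Et gauche, COOH–SH gauche; 0.7 + 0.5 + 0.9 + 1.3 + 1.0 + 0.9 = 5.3 kcal/mol.
B has the highest total (5.7 kcal/mol).

B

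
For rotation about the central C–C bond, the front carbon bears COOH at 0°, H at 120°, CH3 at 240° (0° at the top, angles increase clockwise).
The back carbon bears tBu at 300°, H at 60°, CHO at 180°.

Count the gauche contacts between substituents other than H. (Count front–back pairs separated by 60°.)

Non-H gauche pairs: COOH(0°)/tBu(300°); CH3(240°)/tBu(300°); CH3(240°)/CHO(180°) — 3 interactions.

3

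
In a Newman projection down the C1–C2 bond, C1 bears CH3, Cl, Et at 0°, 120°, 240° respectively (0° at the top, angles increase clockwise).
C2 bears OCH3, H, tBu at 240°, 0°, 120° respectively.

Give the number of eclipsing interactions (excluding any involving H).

Non-H eclipsing pairs: Cl(120°)/tBu(120°); Et(240°)/OCH3(240°) — 2 interactions.

2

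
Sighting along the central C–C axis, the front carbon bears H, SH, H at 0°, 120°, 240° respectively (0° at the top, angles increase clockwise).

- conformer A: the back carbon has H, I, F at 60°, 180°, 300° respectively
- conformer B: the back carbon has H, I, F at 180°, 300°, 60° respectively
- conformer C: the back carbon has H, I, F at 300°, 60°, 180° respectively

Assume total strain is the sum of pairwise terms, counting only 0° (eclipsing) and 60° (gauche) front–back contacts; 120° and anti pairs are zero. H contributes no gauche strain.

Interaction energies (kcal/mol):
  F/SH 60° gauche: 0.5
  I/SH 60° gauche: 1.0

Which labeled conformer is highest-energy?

C

A (staggered): SH–I gauche; 1.0 = 1.0 kcal/mol.
B (staggered): SH–F gauche; 0.5 = 0.5 kcal/mol.
C (staggered): SH–I gauche, SH–F gauche; 1.0 + 0.5 = 1.5 kcal/mol.
C has the highest total (1.5 kcal/mol).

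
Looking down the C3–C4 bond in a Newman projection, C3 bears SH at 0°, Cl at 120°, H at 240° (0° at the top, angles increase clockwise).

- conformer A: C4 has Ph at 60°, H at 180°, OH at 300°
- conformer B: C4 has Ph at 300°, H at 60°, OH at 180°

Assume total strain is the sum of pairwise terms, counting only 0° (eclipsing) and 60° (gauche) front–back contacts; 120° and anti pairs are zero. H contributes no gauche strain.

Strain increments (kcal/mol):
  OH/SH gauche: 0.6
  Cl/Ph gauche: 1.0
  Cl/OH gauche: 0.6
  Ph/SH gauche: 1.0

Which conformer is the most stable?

B

A is staggered. SH at 0° is gauche with Ph at 60° (1.0); SH at 0° is gauche with OH at 300° (0.6); Cl at 120° is gauche with Ph at 60° (1.0). Total 2.6 kcal/mol.
B is staggered. SH at 0° is gauche with Ph at 300° (1.0); Cl at 120° is gauche with OH at 180° (0.6). Total 1.6 kcal/mol.
B has the lowest total (1.6 kcal/mol).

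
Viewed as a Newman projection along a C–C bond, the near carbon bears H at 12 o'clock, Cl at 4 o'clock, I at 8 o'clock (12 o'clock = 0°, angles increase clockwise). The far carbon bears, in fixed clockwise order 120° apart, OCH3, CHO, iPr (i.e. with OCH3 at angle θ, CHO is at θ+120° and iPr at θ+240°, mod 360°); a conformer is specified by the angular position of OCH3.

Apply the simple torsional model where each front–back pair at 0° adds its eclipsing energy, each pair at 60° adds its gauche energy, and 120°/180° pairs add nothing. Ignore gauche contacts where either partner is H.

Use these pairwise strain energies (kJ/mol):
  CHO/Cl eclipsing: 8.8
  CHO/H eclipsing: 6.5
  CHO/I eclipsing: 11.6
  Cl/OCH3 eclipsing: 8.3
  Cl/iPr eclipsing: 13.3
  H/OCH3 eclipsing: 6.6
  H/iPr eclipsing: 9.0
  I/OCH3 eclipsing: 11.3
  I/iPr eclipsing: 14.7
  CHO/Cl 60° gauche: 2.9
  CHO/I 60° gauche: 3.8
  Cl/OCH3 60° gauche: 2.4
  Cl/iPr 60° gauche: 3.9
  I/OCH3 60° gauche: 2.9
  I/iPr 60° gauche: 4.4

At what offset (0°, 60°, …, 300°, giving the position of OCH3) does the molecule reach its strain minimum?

OCH3 at 0° (eclipsed): H(0°)/OCH3(0°) eclipsed 6.6; Cl(120°)/CHO(120°) eclipsed 8.8; I(240°)/iPr(240°) eclipsed 14.7 → 30.1 kJ/mol.
OCH3 at 60° (staggered): Cl(120°)/OCH3(60°) gauche 2.4; Cl(120°)/CHO(180°) gauche 2.9; I(240°)/CHO(180°) gauche 3.8; I(240°)/iPr(300°) gauche 4.4 → 13.5 kJ/mol.
OCH3 at 120° (eclipsed): H(0°)/iPr(0°) eclipsed 9.0; Cl(120°)/OCH3(120°) eclipsed 8.3; I(240°)/CHO(240°) eclipsed 11.6 → 28.9 kJ/mol.
OCH3 at 180° (staggered): Cl(120°)/OCH3(180°) gauche 2.4; Cl(120°)/iPr(60°) gauche 3.9; I(240°)/OCH3(180°) gauche 2.9; I(240°)/CHO(300°) gauche 3.8 → 13.0 kJ/mol.
OCH3 at 240° (eclipsed): H(0°)/CHO(0°) eclipsed 6.5; Cl(120°)/iPr(120°) eclipsed 13.3; I(240°)/OCH3(240°) eclipsed 11.3 → 31.1 kJ/mol.
OCH3 at 300° (staggered): Cl(120°)/CHO(60°) gauche 2.9; Cl(120°)/iPr(180°) gauche 3.9; I(240°)/OCH3(300°) gauche 2.9; I(240°)/iPr(180°) gauche 4.4 → 14.1 kJ/mol.
The minimum (13.0 kJ/mol) occurs with OCH3 at 180°.

180°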